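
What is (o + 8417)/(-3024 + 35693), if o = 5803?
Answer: 14220/32669 ≈ 0.43528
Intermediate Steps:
(o + 8417)/(-3024 + 35693) = (5803 + 8417)/(-3024 + 35693) = 14220/32669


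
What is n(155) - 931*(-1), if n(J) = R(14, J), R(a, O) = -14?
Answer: 917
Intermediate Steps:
n(J) = -14
n(155) - 931*(-1) = -14 - 931*(-1) = -14 - 1*(-931) = -14 + 931 = 917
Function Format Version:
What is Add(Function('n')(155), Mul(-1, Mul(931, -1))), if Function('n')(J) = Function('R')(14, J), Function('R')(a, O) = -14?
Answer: 917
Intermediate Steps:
Function('n')(J) = -14
Add(Function('n')(155), Mul(-1, Mul(931, -1))) = Add(-14, Mul(-1, Mul(931, -1))) = Add(-14, Mul(-1, -931)) = Add(-14, 931) = 917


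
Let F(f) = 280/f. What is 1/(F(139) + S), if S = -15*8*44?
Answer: -139/733640 ≈ -0.00018947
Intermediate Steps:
S = -5280 (S = -120*44 = -5280)
1/(F(139) + S) = 1/(280/139 - 5280) = 1/(-733640/139) = -139/733640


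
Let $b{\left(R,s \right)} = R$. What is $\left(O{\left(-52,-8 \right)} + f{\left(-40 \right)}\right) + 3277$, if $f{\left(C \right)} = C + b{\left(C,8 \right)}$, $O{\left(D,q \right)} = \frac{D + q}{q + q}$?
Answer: $\frac{12803}{4} \approx 3200.8$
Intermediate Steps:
$O{\left(D,q \right)} = \frac{D + q}{2 q}$
$f{\left(C \right)} = 2 C$ ($f{\left(C \right)} = C + C = 2 C$)
$\left(O{\left(-52,-8 \right)} + f{\left(-40 \right)}\right) + 3277 = \left(\frac{-52 - 8}{2 \left(-8\right)} + 2 \left(-40\right)\right) + 3277 = \left(\frac{1}{2} \left(- \frac{1}{8}\right) \left(-60\right) - 80\right) + 3277 = \left(\frac{15}{4} - 80\right) + 3277 = - \frac{305}{4} + 3277 = \frac{12803}{4}$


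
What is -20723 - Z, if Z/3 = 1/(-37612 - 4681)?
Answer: -876437836/42293 ≈ -20723.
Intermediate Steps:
Z = -3/42293 (Z = 3/(-37612 - 4681) = 3/(-42293) = 3*(-1/42293) = -3/42293 ≈ -7.0934e-5)
-20723 - Z = -20723 - 1*(-3/42293) = -20723 + 3/42293 = -876437836/42293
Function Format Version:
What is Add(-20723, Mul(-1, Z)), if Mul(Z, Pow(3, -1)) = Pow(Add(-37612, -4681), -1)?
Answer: Rational(-876437836, 42293) ≈ -20723.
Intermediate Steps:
Z = Rational(-3, 42293) (Z = Mul(3, Pow(Add(-37612, -4681), -1)) = Mul(3, Pow(-42293, -1)) = Mul(3, Rational(-1, 42293)) = Rational(-3, 42293) ≈ -7.0934e-5)
Add(-20723, Mul(-1, Z)) = Add(-20723, Mul(-1, Rational(-3, 42293))) = Add(-20723, Rational(3, 42293)) = Rational(-876437836, 42293)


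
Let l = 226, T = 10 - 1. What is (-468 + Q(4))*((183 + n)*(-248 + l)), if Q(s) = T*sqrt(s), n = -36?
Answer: 1455300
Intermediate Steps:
T = 9
Q(s) = 9*sqrt(s)
(-468 + Q(4))*((183 + n)*(-248 + l)) = (-468 + 9*sqrt(4))*((183 - 36)*(-248 + 226)) = (-468 + 9*2)*(147*(-22)) = (-468 + 18)*(-3234) = -450*(-3234) = 1455300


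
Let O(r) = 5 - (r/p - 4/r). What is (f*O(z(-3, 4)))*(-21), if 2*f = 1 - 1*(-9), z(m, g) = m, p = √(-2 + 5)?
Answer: -385 - 105*√3 ≈ -566.87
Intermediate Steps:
p = √3 ≈ 1.7320
f = 5 (f = (1 - 1*(-9))/2 = (1 + 9)/2 = (½)*10 = 5)
O(r) = 5 + 4/r - r*√3/3 (O(r) = 5 - (r/(√3) - 4/r) = 5 - (r*(√3/3) - 4/r) = 5 - (r*√3/3 - 4/r) = 5 - (-4/r + r*√3/3) = 5 + (4/r - r*√3/3) = 5 + 4/r - r*√3/3)
(f*O(z(-3, 4)))*(-21) = (5*(5 + 4/(-3) - ⅓*(-3)*√3))*(-21) = (5*(5 + 4*(-⅓) + √3))*(-21) = (5*(5 - 4/3 + √3))*(-21) = (5*(11/3 + √3))*(-21) = (55/3 + 5*√3)*(-21) = -385 - 105*√3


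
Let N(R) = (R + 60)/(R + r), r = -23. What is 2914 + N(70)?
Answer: 137088/47 ≈ 2916.8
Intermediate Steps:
N(R) = (60 + R)/(-23 + R) (N(R) = (R + 60)/(R - 23) = (60 + R)/(-23 + R))
2914 + N(70) = 2914 + (60 + 70)/(-23 + 70) = 2914 + 130/47 = 137088/47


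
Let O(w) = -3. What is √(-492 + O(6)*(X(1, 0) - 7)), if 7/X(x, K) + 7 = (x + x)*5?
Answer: I*√478 ≈ 21.863*I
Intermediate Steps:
X(x, K) = 7/(-7 + 10*x) (X(x, K) = 7/(-7 + (x + x)*5) = 7/(-7 + (2*x)*5) = 7/(-7 + 10*x))
√(-492 + O(6)*(X(1, 0) - 7)) = √(-492 - 3*(7/(-7 + 10*1) - 7)) = √(-492 - 3*(7/(-7 + 10) - 7)) = √(-492 - 3*(7/3 - 7)) = √(-492 - 3*(-14/3)) = √(-492 + 14) = √(-478) = I*√478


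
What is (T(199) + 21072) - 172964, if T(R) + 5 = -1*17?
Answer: -151914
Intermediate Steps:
T(R) = -22 (T(R) = -5 - 1*17 = -5 - 17 = -22)
(T(199) + 21072) - 172964 = (-22 + 21072) - 172964 = 21050 - 172964 = -151914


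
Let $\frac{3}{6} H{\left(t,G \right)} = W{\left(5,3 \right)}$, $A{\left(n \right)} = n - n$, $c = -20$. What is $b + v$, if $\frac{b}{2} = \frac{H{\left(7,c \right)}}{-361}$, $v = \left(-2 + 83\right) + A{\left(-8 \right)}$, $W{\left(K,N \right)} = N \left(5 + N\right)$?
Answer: $\frac{29145}{361} \approx 80.734$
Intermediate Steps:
$A{\left(n \right)} = 0$
$H{\left(t,G \right)} = 48$ ($H{\left(t,G \right)} = 2 \cdot 3 \left(5 + 3\right) = 2 \cdot 3 \cdot 8 = 2 \cdot 24 = 48$)
$v = 81$ ($v = \left(-2 + 83\right) + 0 = 81 + 0 = 81$)
$b = - \frac{96}{361}$ ($b = 2 \frac{48}{-361} = 2 \cdot 48 \left(- \frac{1}{361}\right) = 2 \left(- \frac{48}{361}\right) = - \frac{96}{361} \approx -0.26593$)
$b + v = - \frac{96}{361} + 81 = \frac{29145}{361}$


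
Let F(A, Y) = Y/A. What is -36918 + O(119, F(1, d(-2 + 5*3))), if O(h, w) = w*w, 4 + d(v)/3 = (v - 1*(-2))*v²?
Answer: 57616731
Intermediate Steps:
d(v) = -12 + 3*v²*(2 + v) (d(v) = -12 + 3*((v - 1*(-2))*v²) = -12 + 3*((v + 2)*v²) = -12 + 3*((2 + v)*v²) = -12 + 3*(v²*(2 + v)) = -12 + 3*v²*(2 + v))
O(h, w) = w²
-36918 + O(119, F(1, d(-2 + 5*3))) = -36918 + ((-12 + 3*(-2 + 5*3)³ + 6*(-2 + 5*3)²)/1)² = -36918 + ((-12 + 3*(-2 + 15)³ + 6*(-2 + 15)²)*1)² = -36918 + ((-12 + 3*13³ + 6*13²)*1)² = -36918 + ((-12 + 3*2197 + 6*169)*1)² = -36918 + ((-12 + 6591 + 1014)*1)² = -36918 + (7593*1)² = -36918 + 7593² = -36918 + 57653649 = 57616731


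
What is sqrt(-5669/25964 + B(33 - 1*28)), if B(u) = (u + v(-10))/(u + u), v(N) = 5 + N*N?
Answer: sqrt(1817058085)/12982 ≈ 3.2835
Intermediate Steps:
v(N) = 5 + N**2
B(u) = (105 + u)/(2*u) (B(u) = (u + (5 + (-10)**2))/(u + u) = (u + (5 + 100))/((2*u)) = (u + 105)*(1/(2*u)) = (105 + u)*(1/(2*u)) = (105 + u)/(2*u))
sqrt(-5669/25964 + B(33 - 1*28)) = sqrt(-5669/25964 + (105 + (33 - 1*28))/(2*(33 - 1*28))) = sqrt(-5669*1/25964 + (105 + (33 - 28))/(2*(33 - 28))) = sqrt(-5669/25964 + (1/2)*(105 + 5)/5) = sqrt(-5669/25964 + (1/2)*(1/5)*110) = sqrt(-5669/25964 + 11) = sqrt(279935/25964) = sqrt(1817058085)/12982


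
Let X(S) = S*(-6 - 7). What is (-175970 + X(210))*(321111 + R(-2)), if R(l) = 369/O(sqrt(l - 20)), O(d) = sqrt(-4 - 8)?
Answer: -57382535700 + 10990050*I*sqrt(3) ≈ -5.7383e+10 + 1.9035e+7*I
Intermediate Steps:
O(d) = 2*I*sqrt(3) (O(d) = sqrt(-12) = 2*I*sqrt(3))
R(l) = -123*I*sqrt(3)/2 (R(l) = 369/((2*I*sqrt(3))) = 369*(-I*sqrt(3)/6) = -123*I*sqrt(3)/2)
X(S) = -13*S (X(S) = S*(-13) = -13*S)
(-175970 + X(210))*(321111 + R(-2)) = (-175970 - 13*210)*(321111 - 123*I*sqrt(3)/2) = (-175970 - 2730)*(321111 - 123*I*sqrt(3)/2) = -178700*(321111 - 123*I*sqrt(3)/2) = -57382535700 + 10990050*I*sqrt(3)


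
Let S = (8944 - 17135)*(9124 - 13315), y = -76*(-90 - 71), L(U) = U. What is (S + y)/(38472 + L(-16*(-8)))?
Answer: 34340717/38600 ≈ 889.66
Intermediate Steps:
y = 12236 (y = -76*(-161) = 12236)
S = 34328481 (S = -8191*(-4191) = 34328481)
(S + y)/(38472 + L(-16*(-8))) = (34328481 + 12236)/(38472 - 16*(-8)) = 34340717/(38472 + 128) = 34340717/38600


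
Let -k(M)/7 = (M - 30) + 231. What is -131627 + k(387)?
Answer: -135743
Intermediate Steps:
k(M) = -1407 - 7*M (k(M) = -7*((M - 30) + 231) = -7*((-30 + M) + 231) = -7*(201 + M) = -1407 - 7*M)
-131627 + k(387) = -131627 + (-1407 - 7*387) = -131627 + (-1407 - 2709) = -131627 - 4116 = -135743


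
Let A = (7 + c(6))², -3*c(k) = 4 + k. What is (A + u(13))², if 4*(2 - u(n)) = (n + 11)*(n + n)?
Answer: 1600225/81 ≈ 19756.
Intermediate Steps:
c(k) = -4/3 - k/3 (c(k) = -(4 + k)/3 = -4/3 - k/3)
u(n) = 2 - n*(11 + n)/2 (u(n) = 2 - (n + 11)*(n + n)/4 = 2 - (11 + n)*2*n/4 = 2 - n*(11 + n)/2)
A = 121/9 (A = (7 + (-4/3 - ⅓*6))² = (7 + (-4/3 - 2))² = (7 - 10/3)² = (11/3)² = 121/9 ≈ 13.444)
(A + u(13))² = (121/9 + (2 - 11/2*13 - ½*13²))² = (121/9 + (2 - 143/2 - ½*169))² = (121/9 + (2 - 143/2 - 169/2))² = (121/9 - 154)² = (-1265/9)² = 1600225/81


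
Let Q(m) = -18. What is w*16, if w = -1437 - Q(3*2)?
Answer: -22704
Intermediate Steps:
w = -1419 (w = -1437 - 1*(-18) = -1437 + 18 = -1419)
w*16 = -1419*16 = -22704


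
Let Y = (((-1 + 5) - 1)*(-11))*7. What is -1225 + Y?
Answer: -1456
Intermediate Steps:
Y = -231 (Y = ((4 - 1)*(-11))*7 = (3*(-11))*7 = -33*7 = -231)
-1225 + Y = -1225 - 231 = -1456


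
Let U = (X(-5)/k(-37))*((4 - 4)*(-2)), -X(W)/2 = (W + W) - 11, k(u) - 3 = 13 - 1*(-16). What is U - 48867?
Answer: -48867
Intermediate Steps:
k(u) = 32 (k(u) = 3 + (13 - 1*(-16)) = 3 + (13 + 16) = 3 + 29 = 32)
X(W) = 22 - 4*W (X(W) = -2*((W + W) - 11) = -2*(2*W - 11) = -2*(-11 + 2*W) = 22 - 4*W)
U = 0 (U = ((22 - 4*(-5))/32)*((4 - 4)*(-2)) = ((22 + 20)*(1/32))*(0*(-2)) = (42*(1/32))*0 = (21/16)*0 = 0)
U - 48867 = 0 - 48867 = -48867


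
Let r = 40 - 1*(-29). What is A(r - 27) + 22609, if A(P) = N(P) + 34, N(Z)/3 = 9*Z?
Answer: 23777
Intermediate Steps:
N(Z) = 27*Z (N(Z) = 3*(9*Z) = 27*Z)
r = 69 (r = 40 + 29 = 69)
A(P) = 34 + 27*P (A(P) = 27*P + 34 = 34 + 27*P)
A(r - 27) + 22609 = (34 + 27*(69 - 27)) + 22609 = (34 + 27*42) + 22609 = (34 + 1134) + 22609 = 1168 + 22609 = 23777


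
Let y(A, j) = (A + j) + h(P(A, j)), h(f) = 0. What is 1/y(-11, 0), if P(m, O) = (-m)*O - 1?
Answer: -1/11 ≈ -0.090909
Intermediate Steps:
P(m, O) = -1 - O*m (P(m, O) = -O*m - 1 = -1 - O*m)
y(A, j) = A + j (y(A, j) = (A + j) + 0 = A + j)
1/y(-11, 0) = 1/(-11 + 0) = 1/(-11) = -1/11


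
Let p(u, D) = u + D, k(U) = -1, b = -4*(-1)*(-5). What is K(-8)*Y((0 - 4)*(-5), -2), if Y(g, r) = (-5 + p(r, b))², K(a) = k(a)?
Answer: -729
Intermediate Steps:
b = -20 (b = 4*(-5) = -20)
K(a) = -1
p(u, D) = D + u
Y(g, r) = (-25 + r)² (Y(g, r) = (-5 + (-20 + r))² = (-25 + r)²)
K(-8)*Y((0 - 4)*(-5), -2) = -(-25 - 2)² = -1*(-27)² = -1*729 = -729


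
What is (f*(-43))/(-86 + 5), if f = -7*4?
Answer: -1204/81 ≈ -14.864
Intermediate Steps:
f = -28
(f*(-43))/(-86 + 5) = (-28*(-43))/(-86 + 5) = 1204/(-81) = 1204*(-1/81) = -1204/81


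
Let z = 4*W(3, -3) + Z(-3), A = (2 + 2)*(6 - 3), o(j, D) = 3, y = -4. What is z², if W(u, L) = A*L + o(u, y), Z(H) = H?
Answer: 18225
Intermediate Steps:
A = 12 (A = 4*3 = 12)
W(u, L) = 3 + 12*L (W(u, L) = 12*L + 3 = 3 + 12*L)
z = -135 (z = 4*(3 + 12*(-3)) - 3 = 4*(3 - 36) - 3 = 4*(-33) - 3 = -132 - 3 = -135)
z² = (-135)² = 18225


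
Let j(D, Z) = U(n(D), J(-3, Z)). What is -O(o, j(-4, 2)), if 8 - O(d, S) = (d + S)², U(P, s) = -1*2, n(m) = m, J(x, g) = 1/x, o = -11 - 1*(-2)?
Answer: 113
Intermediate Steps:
o = -9 (o = -11 + 2 = -9)
U(P, s) = -2
j(D, Z) = -2
O(d, S) = 8 - (S + d)² (O(d, S) = 8 - (d + S)² = 8 - (S + d)²)
-O(o, j(-4, 2)) = -(8 - (-2 - 9)²) = -(8 - 1*(-11)²) = -(8 - 1*121) = -(8 - 121) = -1*(-113) = 113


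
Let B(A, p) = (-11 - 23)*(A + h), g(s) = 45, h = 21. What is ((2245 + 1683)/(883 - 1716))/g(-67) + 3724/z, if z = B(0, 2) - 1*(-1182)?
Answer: 1275517/162435 ≈ 7.8525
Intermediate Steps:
B(A, p) = -714 - 34*A (B(A, p) = (-11 - 23)*(A + 21) = -34*(21 + A) = -714 - 34*A)
z = 468 (z = (-714 - 34*0) - 1*(-1182) = (-714 + 0) + 1182 = -714 + 1182 = 468)
((2245 + 1683)/(883 - 1716))/g(-67) + 3724/z = ((2245 + 1683)/(883 - 1716))/45 + 3724/468 = (3928/(-833))*(1/45) + 3724*(1/468) = (3928*(-1/833))*(1/45) + 931/117 = -3928/833*1/45 + 931/117 = -3928/37485 + 931/117 = 1275517/162435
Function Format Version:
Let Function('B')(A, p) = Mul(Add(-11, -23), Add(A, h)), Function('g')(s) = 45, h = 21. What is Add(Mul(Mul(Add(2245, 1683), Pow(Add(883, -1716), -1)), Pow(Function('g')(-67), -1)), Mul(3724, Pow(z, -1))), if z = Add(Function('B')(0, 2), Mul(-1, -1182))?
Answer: Rational(1275517, 162435) ≈ 7.8525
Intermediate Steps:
Function('B')(A, p) = Add(-714, Mul(-34, A)) (Function('B')(A, p) = Mul(Add(-11, -23), Add(A, 21)) = Mul(-34, Add(21, A)) = Add(-714, Mul(-34, A)))
z = 468 (z = Add(Add(-714, Mul(-34, 0)), Mul(-1, -1182)) = Add(Add(-714, 0), 1182) = Add(-714, 1182) = 468)
Add(Mul(Mul(Add(2245, 1683), Pow(Add(883, -1716), -1)), Pow(Function('g')(-67), -1)), Mul(3724, Pow(z, -1))) = Add(Mul(Mul(Add(2245, 1683), Pow(Add(883, -1716), -1)), Pow(45, -1)), Mul(3724, Pow(468, -1))) = Add(Mul(Mul(3928, Pow(-833, -1)), Rational(1, 45)), Mul(3724, Rational(1, 468))) = Add(Mul(Mul(3928, Rational(-1, 833)), Rational(1, 45)), Rational(931, 117)) = Add(Mul(Rational(-3928, 833), Rational(1, 45)), Rational(931, 117)) = Add(Rational(-3928, 37485), Rational(931, 117)) = Rational(1275517, 162435)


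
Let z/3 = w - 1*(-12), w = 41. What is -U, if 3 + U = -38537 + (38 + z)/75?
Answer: 2890303/75 ≈ 38537.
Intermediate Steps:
z = 159 (z = 3*(41 - 1*(-12)) = 3*(41 + 12) = 3*53 = 159)
U = -2890303/75 (U = -3 + (-38537 + (38 + 159)/75) = -3 + (-38537 + 197*(1/75)) = -3 + (-38537 + 197/75) = -3 - 2890078/75 = -2890303/75 ≈ -38537.)
-U = -1*(-2890303/75) = 2890303/75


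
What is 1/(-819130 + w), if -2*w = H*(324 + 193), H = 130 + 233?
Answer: -2/1825931 ≈ -1.0953e-6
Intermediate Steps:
H = 363
w = -187671/2 (w = -363*(324 + 193)/2 = -363*517/2 = -½*187671 = -187671/2 ≈ -93836.)
1/(-819130 + w) = 1/(-819130 - 187671/2) = 1/(-1825931/2) = -2/1825931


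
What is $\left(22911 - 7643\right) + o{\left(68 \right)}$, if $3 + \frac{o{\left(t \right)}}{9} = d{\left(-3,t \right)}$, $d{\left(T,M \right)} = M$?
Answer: $15853$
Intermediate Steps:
$o{\left(t \right)} = -27 + 9 t$
$\left(22911 - 7643\right) + o{\left(68 \right)} = \left(22911 - 7643\right) + \left(-27 + 9 \cdot 68\right) = 15268 + \left(-27 + 612\right) = 15268 + 585 = 15853$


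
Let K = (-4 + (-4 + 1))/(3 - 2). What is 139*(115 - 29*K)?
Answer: 44202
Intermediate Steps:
K = -7 (K = (-4 - 3)/1 = -7*1 = -7)
139*(115 - 29*K) = 139*(115 - 29*(-7)) = 139*(115 + 203) = 139*318 = 44202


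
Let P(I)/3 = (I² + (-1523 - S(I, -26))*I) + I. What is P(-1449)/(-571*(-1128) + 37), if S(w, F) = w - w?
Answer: 12914937/644125 ≈ 20.050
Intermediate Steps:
S(w, F) = 0
P(I) = -4566*I + 3*I² (P(I) = 3*((I² + (-1523 - 1*0)*I) + I) = 3*((I² + (-1523 + 0)*I) + I) = 3*((I² - 1523*I) + I) = 3*(I² - 1522*I) = -4566*I + 3*I²)
P(-1449)/(-571*(-1128) + 37) = (3*(-1449)*(-1522 - 1449))/(-571*(-1128) + 37) = (3*(-1449)*(-2971))/(644088 + 37) = 12914937/644125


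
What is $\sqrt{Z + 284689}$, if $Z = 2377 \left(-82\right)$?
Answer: $15 \sqrt{399} \approx 299.63$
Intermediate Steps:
$Z = -194914$
$\sqrt{Z + 284689} = \sqrt{-194914 + 284689} = \sqrt{89775} = 15 \sqrt{399}$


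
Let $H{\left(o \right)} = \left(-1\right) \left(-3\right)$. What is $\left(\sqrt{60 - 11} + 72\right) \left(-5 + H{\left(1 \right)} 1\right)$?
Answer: $-158$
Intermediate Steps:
$H{\left(o \right)} = 3$
$\left(\sqrt{60 - 11} + 72\right) \left(-5 + H{\left(1 \right)} 1\right) = \left(\sqrt{60 - 11} + 72\right) \left(-5 + 3 \cdot 1\right) = \left(\sqrt{49} + 72\right) \left(-5 + 3\right) = \left(7 + 72\right) \left(-2\right) = 79 \left(-2\right) = -158$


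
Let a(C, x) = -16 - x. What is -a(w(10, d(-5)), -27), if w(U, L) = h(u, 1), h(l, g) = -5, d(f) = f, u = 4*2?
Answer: -11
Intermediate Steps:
u = 8
w(U, L) = -5
-a(w(10, d(-5)), -27) = -(-16 - 1*(-27)) = -(-16 + 27) = -1*11 = -11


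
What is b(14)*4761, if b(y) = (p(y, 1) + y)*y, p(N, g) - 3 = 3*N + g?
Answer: 3999240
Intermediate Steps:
p(N, g) = 3 + g + 3*N (p(N, g) = 3 + (3*N + g) = 3 + (g + 3*N) = 3 + g + 3*N)
b(y) = y*(4 + 4*y) (b(y) = ((3 + 1 + 3*y) + y)*y = ((4 + 3*y) + y)*y = (4 + 4*y)*y = y*(4 + 4*y))
b(14)*4761 = (4*14*(1 + 14))*4761 = (4*14*15)*4761 = 840*4761 = 3999240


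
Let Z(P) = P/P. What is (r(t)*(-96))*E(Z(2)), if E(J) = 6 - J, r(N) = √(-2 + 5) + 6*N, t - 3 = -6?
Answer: 8640 - 480*√3 ≈ 7808.6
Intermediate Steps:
t = -3 (t = 3 - 6 = -3)
r(N) = √3 + 6*N
Z(P) = 1
(r(t)*(-96))*E(Z(2)) = ((√3 + 6*(-3))*(-96))*(6 - 1*1) = ((√3 - 18)*(-96))*(6 - 1) = ((-18 + √3)*(-96))*5 = (1728 - 96*√3)*5 = 8640 - 480*√3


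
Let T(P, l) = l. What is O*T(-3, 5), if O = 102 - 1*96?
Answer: 30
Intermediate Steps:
O = 6 (O = 102 - 96 = 6)
O*T(-3, 5) = 6*5 = 30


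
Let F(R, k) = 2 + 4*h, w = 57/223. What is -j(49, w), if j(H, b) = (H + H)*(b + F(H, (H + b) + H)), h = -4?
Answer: 300370/223 ≈ 1347.0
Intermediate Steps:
w = 57/223 (w = 57*(1/223) = 57/223 ≈ 0.25561)
F(R, k) = -14 (F(R, k) = 2 + 4*(-4) = 2 - 16 = -14)
j(H, b) = 2*H*(-14 + b) (j(H, b) = (H + H)*(b - 14) = (2*H)*(-14 + b) = 2*H*(-14 + b))
-j(49, w) = -2*49*(-14 + 57/223) = -2*49*(-3065)/223 = -1*(-300370/223) = 300370/223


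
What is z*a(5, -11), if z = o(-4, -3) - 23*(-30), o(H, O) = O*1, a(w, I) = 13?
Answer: 8931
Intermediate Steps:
o(H, O) = O
z = 687 (z = -3 - 23*(-30) = -3 + 690 = 687)
z*a(5, -11) = 687*13 = 8931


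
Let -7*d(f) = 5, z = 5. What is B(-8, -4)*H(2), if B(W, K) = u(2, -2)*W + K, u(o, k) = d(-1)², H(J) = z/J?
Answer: -990/49 ≈ -20.204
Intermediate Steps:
H(J) = 5/J
d(f) = -5/7 (d(f) = -⅐*5 = -5/7)
u(o, k) = 25/49 (u(o, k) = (-5/7)² = 25/49)
B(W, K) = K + 25*W/49 (B(W, K) = 25*W/49 + K = K + 25*W/49)
B(-8, -4)*H(2) = (-4 + (25/49)*(-8))*(5/2) = (-4 - 200/49)*(5*(½)) = -396/49*5/2 = -990/49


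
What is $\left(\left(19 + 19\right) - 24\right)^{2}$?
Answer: $196$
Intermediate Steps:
$\left(\left(19 + 19\right) - 24\right)^{2} = \left(38 - 24\right)^{2} = 14^{2} = 196$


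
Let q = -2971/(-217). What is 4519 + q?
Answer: 983594/217 ≈ 4532.7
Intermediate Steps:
q = 2971/217 (q = -2971*(-1/217) = 2971/217 ≈ 13.691)
4519 + q = 4519 + 2971/217 = 983594/217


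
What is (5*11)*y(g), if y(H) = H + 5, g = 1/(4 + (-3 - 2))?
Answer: 220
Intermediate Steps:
g = -1 (g = 1/(4 - 5) = 1/(-1) = -1)
y(H) = 5 + H
(5*11)*y(g) = (5*11)*(5 - 1) = 55*4 = 220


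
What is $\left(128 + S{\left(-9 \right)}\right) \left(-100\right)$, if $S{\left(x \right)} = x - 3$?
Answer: $-11600$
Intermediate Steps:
$S{\left(x \right)} = -3 + x$ ($S{\left(x \right)} = x - 3 = -3 + x$)
$\left(128 + S{\left(-9 \right)}\right) \left(-100\right) = \left(128 - 12\right) \left(-100\right) = 116 \left(-100\right) = -11600$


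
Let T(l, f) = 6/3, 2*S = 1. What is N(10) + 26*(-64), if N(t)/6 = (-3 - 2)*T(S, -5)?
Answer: -1724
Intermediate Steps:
S = ½ (S = (½)*1 = ½ ≈ 0.50000)
T(l, f) = 2 (T(l, f) = 6*(⅓) = 2)
N(t) = -60 (N(t) = 6*((-3 - 2)*2) = 6*(-5*2) = 6*(-10) = -60)
N(10) + 26*(-64) = -60 + 26*(-64) = -60 - 1664 = -1724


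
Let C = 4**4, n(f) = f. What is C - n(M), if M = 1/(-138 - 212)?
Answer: 89601/350 ≈ 256.00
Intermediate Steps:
M = -1/350 (M = 1/(-350) = -1/350 ≈ -0.0028571)
C = 256
C - n(M) = 256 - 1*(-1/350) = 256 + 1/350 = 89601/350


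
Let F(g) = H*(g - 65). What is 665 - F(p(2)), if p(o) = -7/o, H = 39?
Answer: 6673/2 ≈ 3336.5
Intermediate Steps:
F(g) = -2535 + 39*g (F(g) = 39*(g - 65) = 39*(-65 + g) = -2535 + 39*g)
665 - F(p(2)) = 665 - (-2535 + 39*(-7/2)) = 665 - (-2535 - 273/2) = 665 - 1*(-5343/2) = 665 + 5343/2 = 6673/2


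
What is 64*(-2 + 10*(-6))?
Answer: -3968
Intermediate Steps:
64*(-2 + 10*(-6)) = 64*(-2 - 60) = 64*(-62) = -3968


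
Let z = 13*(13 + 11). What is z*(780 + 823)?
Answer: 500136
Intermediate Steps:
z = 312 (z = 13*24 = 312)
z*(780 + 823) = 312*(780 + 823) = 312*1603 = 500136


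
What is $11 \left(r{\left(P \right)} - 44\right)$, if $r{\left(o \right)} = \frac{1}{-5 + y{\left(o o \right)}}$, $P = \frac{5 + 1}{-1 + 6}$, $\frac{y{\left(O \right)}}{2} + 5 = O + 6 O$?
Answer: $- \frac{62161}{129} \approx -481.87$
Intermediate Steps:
$y{\left(O \right)} = -10 + 14 O$ ($y{\left(O \right)} = -10 + 2 \left(O + 6 O\right) = -10 + 2 \cdot 7 O = -10 + 14 O$)
$P = \frac{6}{5} \approx 1.2$
$r{\left(o \right)} = \frac{1}{-15 + 14 o^{2}}$ ($r{\left(o \right)} = \frac{1}{-5 + \left(-10 + 14 o o\right)} = \frac{1}{-5 + \left(-10 + 14 o^{2}\right)} = \frac{1}{-15 + 14 o^{2}}$)
$11 \left(r{\left(P \right)} - 44\right) = 11 \left(\frac{1}{-15 + 14 \left(\frac{6}{5}\right)^{2}} - 44\right) = 11 \left(\frac{1}{-15 + 14 \cdot \frac{36}{25}} - 44\right) = 11 \left(\frac{1}{-15 + \frac{504}{25}} - 44\right) = 11 \left(\frac{1}{\frac{129}{25}} - 44\right) = 11 \left(\frac{25}{129} - 44\right) = 11 \left(- \frac{5651}{129}\right) = - \frac{62161}{129}$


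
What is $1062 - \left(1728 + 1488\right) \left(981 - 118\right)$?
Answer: $-2774346$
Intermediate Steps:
$1062 - \left(1728 + 1488\right) \left(981 - 118\right) = 1062 - 3216 \cdot 863 = 1062 - 2775408 = -2774346$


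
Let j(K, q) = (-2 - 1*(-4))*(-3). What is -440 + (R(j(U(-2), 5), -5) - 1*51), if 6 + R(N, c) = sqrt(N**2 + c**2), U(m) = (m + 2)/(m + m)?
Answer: -497 + sqrt(61) ≈ -489.19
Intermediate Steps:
U(m) = (2 + m)/(2*m) (U(m) = (2 + m)/((2*m)) = (2 + m)*(1/(2*m)) = (2 + m)/(2*m))
j(K, q) = -6 (j(K, q) = (-2 + 4)*(-3) = 2*(-3) = -6)
R(N, c) = -6 + sqrt(N**2 + c**2)
-440 + (R(j(U(-2), 5), -5) - 1*51) = -440 + ((-6 + sqrt((-6)**2 + (-5)**2)) - 1*51) = -440 + ((-6 + sqrt(36 + 25)) - 51) = -440 + ((-6 + sqrt(61)) - 51) = -440 + (-57 + sqrt(61)) = -497 + sqrt(61)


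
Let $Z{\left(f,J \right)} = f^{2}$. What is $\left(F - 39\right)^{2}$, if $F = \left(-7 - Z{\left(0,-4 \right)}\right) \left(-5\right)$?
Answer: $16$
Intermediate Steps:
$F = 35$ ($F = \left(-7 - 0^{2}\right) \left(-5\right) = \left(-7 - 0\right) \left(-5\right) = \left(-7 + 0\right) \left(-5\right) = \left(-7\right) \left(-5\right) = 35$)
$\left(F - 39\right)^{2} = \left(35 - 39\right)^{2} = \left(-4\right)^{2} = 16$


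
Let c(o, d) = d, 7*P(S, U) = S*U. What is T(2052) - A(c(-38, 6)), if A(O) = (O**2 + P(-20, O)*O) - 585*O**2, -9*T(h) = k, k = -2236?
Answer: 1346644/63 ≈ 21375.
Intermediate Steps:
P(S, U) = S*U/7 (P(S, U) = (S*U)/7 = S*U/7)
T(h) = 2236/9 (T(h) = -1/9*(-2236) = 2236/9)
A(O) = -4108*O**2/7 (A(O) = (O**2 + ((1/7)*(-20)*O)*O) - 585*O**2 = (O**2 + (-20*O/7)*O) - 585*O**2 = (O**2 - 20*O**2/7) - 585*O**2 = -13*O**2/7 - 585*O**2 = -4108*O**2/7)
T(2052) - A(c(-38, 6)) = 2236/9 - (-4108)*6**2/7 = 2236/9 - (-4108)*36/7 = 2236/9 - 1*(-147888/7) = 2236/9 + 147888/7 = 1346644/63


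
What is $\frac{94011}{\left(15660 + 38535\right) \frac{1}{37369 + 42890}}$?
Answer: $\frac{2515076283}{18065} \approx 1.3922 \cdot 10^{5}$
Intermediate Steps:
$\frac{94011}{\left(15660 + 38535\right) \frac{1}{37369 + 42890}} = \frac{94011}{54195 \cdot \frac{1}{80259}} = \frac{94011}{\frac{18065}{26753}} = 94011 \cdot \frac{26753}{18065} = \frac{2515076283}{18065}$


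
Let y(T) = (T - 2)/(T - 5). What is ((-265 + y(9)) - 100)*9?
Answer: -13077/4 ≈ -3269.3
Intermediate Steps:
y(T) = (-2 + T)/(-5 + T)
((-265 + y(9)) - 100)*9 = ((-265 + (-2 + 9)/(-5 + 9)) - 100)*9 = ((-265 + 7/4) - 100)*9 = (-1053/4 - 100)*9 = -1453/4*9 = -13077/4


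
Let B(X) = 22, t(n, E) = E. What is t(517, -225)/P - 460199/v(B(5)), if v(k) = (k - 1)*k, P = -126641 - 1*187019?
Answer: -14434591439/14491092 ≈ -996.10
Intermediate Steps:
P = -313660 (P = -126641 - 187019 = -313660)
v(k) = k*(-1 + k) (v(k) = (-1 + k)*k = k*(-1 + k))
t(517, -225)/P - 460199/v(B(5)) = -225/(-313660) - 460199*1/(22*(-1 + 22)) = -225*(-1/313660) - 460199/(22*21) = 45/62732 - 460199/462 = -14434591439/14491092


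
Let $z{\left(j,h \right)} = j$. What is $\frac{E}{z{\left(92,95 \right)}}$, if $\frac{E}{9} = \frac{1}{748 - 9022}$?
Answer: $- \frac{3}{253736} \approx -1.1823 \cdot 10^{-5}$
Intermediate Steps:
$E = - \frac{3}{2758}$ ($E = \frac{9}{748 - 9022} = \frac{9}{-8274} = 9 \left(- \frac{1}{8274}\right) = - \frac{3}{2758} \approx -0.0010877$)
$\frac{E}{z{\left(92,95 \right)}} = - \frac{3}{2758 \cdot 92} = \left(- \frac{3}{2758}\right) \frac{1}{92} = - \frac{3}{253736}$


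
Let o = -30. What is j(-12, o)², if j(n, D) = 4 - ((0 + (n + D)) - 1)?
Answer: 2209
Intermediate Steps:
j(n, D) = 5 - D - n (j(n, D) = 4 - ((0 + (D + n)) - 1) = 4 - ((D + n) - 1) = 4 - (-1 + D + n) = 4 + (1 - D - n) = 5 - D - n)
j(-12, o)² = (5 - 1*(-30) - 1*(-12))² = (5 + 30 + 12)² = 47² = 2209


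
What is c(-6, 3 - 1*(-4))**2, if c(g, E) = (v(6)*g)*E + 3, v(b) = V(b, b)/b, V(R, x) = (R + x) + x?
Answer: 15129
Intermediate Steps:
V(R, x) = R + 2*x
v(b) = 3 (v(b) = (b + 2*b)/b = (3*b)/b = 3)
c(g, E) = 3 + 3*E*g (c(g, E) = (3*g)*E + 3 = 3*E*g + 3 = 3 + 3*E*g)
c(-6, 3 - 1*(-4))**2 = (3 + 3*(3 - 1*(-4))*(-6))**2 = (3 + 3*(3 + 4)*(-6))**2 = (3 + 3*7*(-6))**2 = (3 - 126)**2 = (-123)**2 = 15129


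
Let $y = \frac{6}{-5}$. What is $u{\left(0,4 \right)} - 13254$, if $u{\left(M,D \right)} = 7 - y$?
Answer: $- \frac{66229}{5} \approx -13246.0$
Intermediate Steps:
$y = - \frac{6}{5}$ ($y = 6 \left(- \frac{1}{5}\right) = - \frac{6}{5} \approx -1.2$)
$u{\left(M,D \right)} = \frac{41}{5}$ ($u{\left(M,D \right)} = 7 - - \frac{6}{5} = 7 + \frac{6}{5} = \frac{41}{5}$)
$u{\left(0,4 \right)} - 13254 = \frac{41}{5} - 13254 = - \frac{66229}{5}$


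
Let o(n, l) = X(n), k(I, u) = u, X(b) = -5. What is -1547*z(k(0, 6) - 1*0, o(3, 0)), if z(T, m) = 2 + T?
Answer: -12376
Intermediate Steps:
o(n, l) = -5
-1547*z(k(0, 6) - 1*0, o(3, 0)) = -1547*(2 + (6 - 1*0)) = -1547*(2 + (6 + 0)) = -1547*(2 + 6) = -1547*8 = -12376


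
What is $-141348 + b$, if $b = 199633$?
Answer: $58285$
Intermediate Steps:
$-141348 + b = -141348 + 199633 = 58285$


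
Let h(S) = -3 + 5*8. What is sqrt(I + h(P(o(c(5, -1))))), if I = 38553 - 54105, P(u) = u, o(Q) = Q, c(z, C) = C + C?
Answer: I*sqrt(15515) ≈ 124.56*I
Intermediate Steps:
c(z, C) = 2*C
h(S) = 37 (h(S) = -3 + 40 = 37)
I = -15552
sqrt(I + h(P(o(c(5, -1))))) = sqrt(-15552 + 37) = sqrt(-15515) = I*sqrt(15515)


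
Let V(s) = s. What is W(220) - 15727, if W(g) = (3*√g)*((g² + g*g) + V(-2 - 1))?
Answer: -15727 + 580782*√55 ≈ 4.2915e+6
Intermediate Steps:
W(g) = 3*√g*(-3 + 2*g²) (W(g) = (3*√g)*((g² + g*g) + (-2 - 1)) = (3*√g)*((g² + g²) - 3) = (3*√g)*(2*g² - 3) = (3*√g)*(-3 + 2*g²) = 3*√g*(-3 + 2*g²))
W(220) - 15727 = √220*(-9 + 6*220²) - 15727 = (2*√55)*(-9 + 6*48400) - 15727 = (2*√55)*(-9 + 290400) - 15727 = (2*√55)*290391 - 15727 = 580782*√55 - 15727 = -15727 + 580782*√55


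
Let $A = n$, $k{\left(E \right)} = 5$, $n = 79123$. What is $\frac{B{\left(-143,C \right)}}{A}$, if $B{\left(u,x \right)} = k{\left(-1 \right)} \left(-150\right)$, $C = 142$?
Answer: $- \frac{750}{79123} \approx -0.0094789$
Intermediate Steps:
$A = 79123$
$B{\left(u,x \right)} = -750$ ($B{\left(u,x \right)} = 5 \left(-150\right) = -750$)
$\frac{B{\left(-143,C \right)}}{A} = - \frac{750}{79123}$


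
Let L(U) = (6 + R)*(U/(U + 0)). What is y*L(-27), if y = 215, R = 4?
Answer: 2150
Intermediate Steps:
L(U) = 10 (L(U) = (6 + 4)*(U/(U + 0)) = 10*(U/U) = 10*1 = 10)
y*L(-27) = 215*10 = 2150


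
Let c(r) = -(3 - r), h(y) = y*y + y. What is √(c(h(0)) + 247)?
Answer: 2*√61 ≈ 15.620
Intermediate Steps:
h(y) = y + y² (h(y) = y² + y = y + y²)
c(r) = -3 + r
√(c(h(0)) + 247) = √((-3 + 0*(1 + 0)) + 247) = √((-3 + 0*1) + 247) = √((-3 + 0) + 247) = √(-3 + 247) = √244 = 2*√61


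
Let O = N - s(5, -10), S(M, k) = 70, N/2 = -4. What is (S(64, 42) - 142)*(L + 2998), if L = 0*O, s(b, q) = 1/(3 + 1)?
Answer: -215856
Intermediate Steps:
N = -8 (N = 2*(-4) = -8)
s(b, q) = ¼ (s(b, q) = 1/4 = ¼)
O = -33/4 (O = -8 - 1*¼ = -8 - ¼ = -33/4 ≈ -8.2500)
L = 0 (L = 0*(-33/4) = 0)
(S(64, 42) - 142)*(L + 2998) = (70 - 142)*(0 + 2998) = -72*2998 = -215856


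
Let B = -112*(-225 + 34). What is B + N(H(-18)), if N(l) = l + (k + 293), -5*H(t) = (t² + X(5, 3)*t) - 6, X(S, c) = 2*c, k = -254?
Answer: 21389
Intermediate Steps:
H(t) = 6/5 - 6*t/5 - t²/5 (H(t) = -((t² + (2*3)*t) - 6)/5 = -((t² + 6*t) - 6)/5 = -(-6 + t² + 6*t)/5 = 6/5 - 6*t/5 - t²/5)
B = 21392 (B = -112*(-191) = 21392)
N(l) = 39 + l (N(l) = l + (-254 + 293) = l + 39 = 39 + l)
B + N(H(-18)) = 21392 + (39 + (6/5 - 6/5*(-18) - ⅕*(-18)²)) = 21392 + (39 + (6/5 + 108/5 - ⅕*324)) = 21392 + (39 + (6/5 + 108/5 - 324/5)) = 21392 + (39 - 42) = 21392 - 3 = 21389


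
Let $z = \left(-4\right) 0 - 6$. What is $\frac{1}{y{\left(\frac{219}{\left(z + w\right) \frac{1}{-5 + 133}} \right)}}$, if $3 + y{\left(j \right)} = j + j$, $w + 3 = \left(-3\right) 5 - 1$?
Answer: $- \frac{25}{56139} \approx -0.00044532$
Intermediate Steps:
$z = -6$ ($z = 0 - 6 = -6$)
$w = -19$ ($w = -3 - 16 = -19$)
$y{\left(j \right)} = -3 + 2 j$ ($y{\left(j \right)} = -3 + \left(j + j\right) = -3 + 2 j$)
$\frac{1}{y{\left(\frac{219}{\left(z + w\right) \frac{1}{-5 + 133}} \right)}} = \frac{1}{-3 + 2 \frac{219}{\left(-6 - 19\right) \frac{1}{-5 + 133}}} = \frac{1}{-3 + 2 \frac{219}{\left(-25\right) \frac{1}{128}}} = \frac{1}{-3 + 2 \frac{219}{- \frac{25}{128}}} = \frac{1}{-3 + 2 \cdot 219 \left(- \frac{128}{25}\right)} = \frac{1}{-3 + 2 \left(- \frac{28032}{25}\right)} = \frac{1}{-3 - \frac{56064}{25}} = \frac{1}{- \frac{56139}{25}} = - \frac{25}{56139}$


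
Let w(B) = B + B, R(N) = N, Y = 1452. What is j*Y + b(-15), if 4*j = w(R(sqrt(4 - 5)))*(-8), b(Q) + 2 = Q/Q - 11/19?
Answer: -30/19 - 5808*I ≈ -1.5789 - 5808.0*I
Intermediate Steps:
b(Q) = -30/19 (b(Q) = -2 + (Q/Q - 11/19) = -2 + (1 - 11*1/19) = -2 + (1 - 11/19) = -2 + 8/19 = -30/19)
w(B) = 2*B
j = -4*I (j = ((2*sqrt(4 - 5))*(-8))/4 = ((2*sqrt(-1))*(-8))/4 = ((2*I)*(-8))/4 = (-16*I)/4 = -4*I ≈ -4.0*I)
j*Y + b(-15) = -4*I*1452 - 30/19 = -5808*I - 30/19 = -30/19 - 5808*I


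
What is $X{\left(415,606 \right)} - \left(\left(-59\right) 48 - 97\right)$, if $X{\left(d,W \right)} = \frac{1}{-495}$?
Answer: $\frac{1449854}{495} \approx 2929.0$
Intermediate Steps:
$X{\left(d,W \right)} = - \frac{1}{495}$
$X{\left(415,606 \right)} - \left(\left(-59\right) 48 - 97\right) = - \frac{1}{495} - \left(\left(-59\right) 48 - 97\right) = - \frac{1}{495} - \left(-2832 - 97\right) = - \frac{1}{495} - -2929 = - \frac{1}{495} + 2929 = \frac{1449854}{495}$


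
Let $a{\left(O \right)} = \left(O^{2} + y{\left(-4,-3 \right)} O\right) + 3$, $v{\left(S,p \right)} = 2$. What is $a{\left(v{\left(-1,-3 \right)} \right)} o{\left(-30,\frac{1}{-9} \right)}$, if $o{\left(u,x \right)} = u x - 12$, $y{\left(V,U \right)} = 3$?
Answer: $- \frac{338}{3} \approx -112.67$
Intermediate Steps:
$a{\left(O \right)} = 3 + O^{2} + 3 O$ ($a{\left(O \right)} = \left(O^{2} + 3 O\right) + 3 = 3 + O^{2} + 3 O$)
$o{\left(u,x \right)} = -12 + u x$
$a{\left(v{\left(-1,-3 \right)} \right)} o{\left(-30,\frac{1}{-9} \right)} = \left(3 + 2^{2} + 3 \cdot 2\right) \left(-12 - \frac{30}{-9}\right) = \left(3 + 4 + 6\right) \left(-12 - - \frac{10}{3}\right) = 13 \left(-12 + \frac{10}{3}\right) = 13 \left(- \frac{26}{3}\right) = - \frac{338}{3}$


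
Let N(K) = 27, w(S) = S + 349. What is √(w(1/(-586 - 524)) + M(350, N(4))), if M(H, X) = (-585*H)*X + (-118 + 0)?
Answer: I*√6811072211010/1110 ≈ 2351.2*I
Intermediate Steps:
w(S) = 349 + S
M(H, X) = -118 - 585*H*X (M(H, X) = -585*H*X - 118 = -118 - 585*H*X)
√(w(1/(-586 - 524)) + M(350, N(4))) = √((349 + 1/(-586 - 524)) + (-118 - 585*350*27)) = √((349 + 1/(-1110)) + (-118 - 5528250)) = √((349 - 1/1110) - 5528368) = √(387389/1110 - 5528368) = √(-6136101091/1110) = I*√6811072211010/1110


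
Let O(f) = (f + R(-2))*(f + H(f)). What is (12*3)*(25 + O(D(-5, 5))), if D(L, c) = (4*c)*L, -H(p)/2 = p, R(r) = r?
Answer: -366300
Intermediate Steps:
H(p) = -2*p
D(L, c) = 4*L*c
O(f) = -f*(-2 + f) (O(f) = (f - 2)*(f - 2*f) = (-2 + f)*(-f) = -f*(-2 + f))
(12*3)*(25 + O(D(-5, 5))) = (12*3)*(25 + (4*(-5)*5)*(2 - 4*(-5)*5)) = 36*(25 - 100*(2 - 1*(-100))) = 36*(25 - 100*(2 + 100)) = 36*(25 - 100*102) = 36*(25 - 10200) = 36*(-10175) = -366300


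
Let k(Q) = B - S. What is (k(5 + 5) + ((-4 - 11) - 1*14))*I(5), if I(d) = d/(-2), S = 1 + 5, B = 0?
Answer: 175/2 ≈ 87.500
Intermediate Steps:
S = 6
I(d) = -d/2 (I(d) = d*(-½) = -d/2)
k(Q) = -6 (k(Q) = 0 - 1*6 = 0 - 6 = -6)
(k(5 + 5) + ((-4 - 11) - 1*14))*I(5) = (-6 + ((-4 - 11) - 1*14))*(-½*5) = (-6 + (-15 - 14))*(-5/2) = (-6 - 29)*(-5/2) = -35*(-5/2) = 175/2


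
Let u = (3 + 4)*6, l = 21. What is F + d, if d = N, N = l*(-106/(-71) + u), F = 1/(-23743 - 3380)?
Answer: 1758872233/1925733 ≈ 913.35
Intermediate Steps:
F = -1/27123 (F = 1/(-27123) = -1/27123 ≈ -3.6869e-5)
u = 42 (u = 7*6 = 42)
N = 64848/71 (N = 21*(-106/(-71) + 42) = 21*(-106*(-1/71) + 42) = 21*(106/71 + 42) = 21*(3088/71) = 64848/71 ≈ 913.35)
d = 64848/71 ≈ 913.35
F + d = -1/27123 + 64848/71 = 1758872233/1925733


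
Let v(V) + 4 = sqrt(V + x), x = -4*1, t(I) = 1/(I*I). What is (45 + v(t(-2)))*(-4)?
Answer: -164 - 2*I*sqrt(15) ≈ -164.0 - 7.746*I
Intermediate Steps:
t(I) = I**(-2) (t(I) = 1/(I**2) = I**(-2))
x = -4
v(V) = -4 + sqrt(-4 + V) (v(V) = -4 + sqrt(V - 4) = -4 + sqrt(-4 + V))
(45 + v(t(-2)))*(-4) = (45 + (-4 + sqrt(-4 + (-2)**(-2))))*(-4) = (45 + (-4 + sqrt(-4 + 1/4)))*(-4) = (45 + (-4 + sqrt(-15/4)))*(-4) = (45 + (-4 + I*sqrt(15)/2))*(-4) = (41 + I*sqrt(15)/2)*(-4) = -164 - 2*I*sqrt(15)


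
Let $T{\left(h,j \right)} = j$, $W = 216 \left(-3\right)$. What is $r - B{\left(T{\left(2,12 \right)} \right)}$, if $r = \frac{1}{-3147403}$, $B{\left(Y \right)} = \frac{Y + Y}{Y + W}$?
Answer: $\frac{6294753}{166812359} \approx 0.037736$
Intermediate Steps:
$W = -648$
$B{\left(Y \right)} = \frac{2 Y}{-648 + Y}$ ($B{\left(Y \right)} = \frac{Y + Y}{Y - 648} = \frac{2 Y}{-648 + Y}$)
$r = - \frac{1}{3147403} \approx -3.1772 \cdot 10^{-7}$
$r - B{\left(T{\left(2,12 \right)} \right)} = - \frac{1}{3147403} - 2 \cdot 12 \frac{1}{-648 + 12} = - \frac{1}{3147403} - 2 \cdot 12 \frac{1}{-636} = - \frac{1}{3147403} - 2 \cdot 12 \left(- \frac{1}{636}\right) = - \frac{1}{3147403} - - \frac{2}{53} = - \frac{1}{3147403} + \frac{2}{53} = \frac{6294753}{166812359}$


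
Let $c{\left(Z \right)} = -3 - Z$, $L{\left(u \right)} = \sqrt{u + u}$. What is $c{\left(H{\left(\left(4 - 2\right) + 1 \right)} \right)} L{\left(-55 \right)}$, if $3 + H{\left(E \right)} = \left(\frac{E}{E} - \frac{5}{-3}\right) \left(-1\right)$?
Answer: $\frac{8 i \sqrt{110}}{3} \approx 27.968 i$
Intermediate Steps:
$L{\left(u \right)} = \sqrt{2} \sqrt{u}$ ($L{\left(u \right)} = \sqrt{2 u} = \sqrt{2} \sqrt{u}$)
$H{\left(E \right)} = - \frac{17}{3}$ ($H{\left(E \right)} = -3 + \left(\frac{E}{E} - \frac{5}{-3}\right) \left(-1\right) = -3 + \left(1 - - \frac{5}{3}\right) \left(-1\right) = -3 + \left(1 + \frac{5}{3}\right) \left(-1\right) = -3 + \frac{8}{3} \left(-1\right) = -3 - \frac{8}{3} = - \frac{17}{3}$)
$c{\left(H{\left(\left(4 - 2\right) + 1 \right)} \right)} L{\left(-55 \right)} = \left(-3 - - \frac{17}{3}\right) \sqrt{2} \sqrt{-55} = \left(-3 + \frac{17}{3}\right) \sqrt{2} i \sqrt{55} = \frac{8 i \sqrt{110}}{3}$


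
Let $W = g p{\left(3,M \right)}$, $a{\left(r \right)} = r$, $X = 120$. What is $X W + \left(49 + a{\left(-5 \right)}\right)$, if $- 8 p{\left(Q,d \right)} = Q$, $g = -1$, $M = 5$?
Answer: $89$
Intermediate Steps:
$p{\left(Q,d \right)} = - \frac{Q}{8}$
$W = \frac{3}{8}$ ($W = - \frac{\left(-1\right) 3}{8} = \left(-1\right) \left(- \frac{3}{8}\right) = \frac{3}{8} \approx 0.375$)
$X W + \left(49 + a{\left(-5 \right)}\right) = 120 \cdot \frac{3}{8} + \left(49 - 5\right) = 45 + 44 = 89$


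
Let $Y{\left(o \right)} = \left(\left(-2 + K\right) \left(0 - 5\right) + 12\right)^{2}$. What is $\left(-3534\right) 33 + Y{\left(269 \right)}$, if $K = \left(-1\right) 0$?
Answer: $-116138$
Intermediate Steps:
$K = 0$
$Y{\left(o \right)} = 484$ ($Y{\left(o \right)} = \left(\left(-2 + 0\right) \left(0 - 5\right) + 12\right)^{2} = \left(\left(-2\right) \left(-5\right) + 12\right)^{2} = \left(10 + 12\right)^{2} = 22^{2} = 484$)
$\left(-3534\right) 33 + Y{\left(269 \right)} = \left(-3534\right) 33 + 484 = -116622 + 484 = -116138$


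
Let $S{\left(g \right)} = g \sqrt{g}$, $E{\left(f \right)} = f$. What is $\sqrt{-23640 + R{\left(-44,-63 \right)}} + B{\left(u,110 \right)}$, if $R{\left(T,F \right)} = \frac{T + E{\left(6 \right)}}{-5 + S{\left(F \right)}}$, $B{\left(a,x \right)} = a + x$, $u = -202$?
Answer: $-92 + \sqrt{-23640 - \frac{38}{-5 - 189 i \sqrt{7}}} \approx -92.0 - 153.75 i$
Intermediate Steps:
$S{\left(g \right)} = g^{\frac{3}{2}}$
$R{\left(T,F \right)} = \frac{6 + T}{-5 + F^{\frac{3}{2}}}$ ($R{\left(T,F \right)} = \frac{T + 6}{-5 + F^{\frac{3}{2}}} = \frac{6 + T}{-5 + F^{\frac{3}{2}}}$)
$\sqrt{-23640 + R{\left(-44,-63 \right)}} + B{\left(u,110 \right)} = \sqrt{-23640 + \frac{6 - 44}{-5 + \left(-63\right)^{\frac{3}{2}}}} + \left(-202 + 110\right) = \sqrt{-23640 + \frac{1}{-5 - 189 i \sqrt{7}} \left(-38\right)} - 92 = \sqrt{-23640 - \frac{38}{-5 - 189 i \sqrt{7}}} - 92 = -92 + \sqrt{-23640 - \frac{38}{-5 - 189 i \sqrt{7}}}$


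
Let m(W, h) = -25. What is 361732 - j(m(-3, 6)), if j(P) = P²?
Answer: 361107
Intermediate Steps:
361732 - j(m(-3, 6)) = 361732 - 1*(-25)² = 361732 - 1*625 = 361732 - 625 = 361107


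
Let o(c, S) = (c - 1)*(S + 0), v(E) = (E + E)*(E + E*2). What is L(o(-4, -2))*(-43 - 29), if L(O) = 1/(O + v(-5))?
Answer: -9/20 ≈ -0.45000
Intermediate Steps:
v(E) = 6*E² (v(E) = (2*E)*(E + 2*E) = (2*E)*(3*E) = 6*E²)
o(c, S) = S*(-1 + c) (o(c, S) = (-1 + c)*S = S*(-1 + c))
L(O) = 1/(150 + O) (L(O) = 1/(O + 6*(-5)²) = 1/(O + 6*25) = 1/(O + 150) = 1/(150 + O))
L(o(-4, -2))*(-43 - 29) = (-43 - 29)/(150 - 2*(-1 - 4)) = -72/(150 - 2*(-5)) = -72/(150 + 10) = -72/160 = (1/160)*(-72) = -9/20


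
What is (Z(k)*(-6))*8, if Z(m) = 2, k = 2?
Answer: -96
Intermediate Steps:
(Z(k)*(-6))*8 = (2*(-6))*8 = -12*8 = -96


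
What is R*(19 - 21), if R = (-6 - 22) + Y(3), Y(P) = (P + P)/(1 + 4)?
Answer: 268/5 ≈ 53.600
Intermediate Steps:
Y(P) = 2*P/5 (Y(P) = (2*P)/5 = (2*P)*(⅕) = 2*P/5)
R = -134/5 (R = (-6 - 22) + (⅖)*3 = -28 + 6/5 = -134/5 ≈ -26.800)
R*(19 - 21) = -134*(19 - 21)/5 = -134/5*(-2) = 268/5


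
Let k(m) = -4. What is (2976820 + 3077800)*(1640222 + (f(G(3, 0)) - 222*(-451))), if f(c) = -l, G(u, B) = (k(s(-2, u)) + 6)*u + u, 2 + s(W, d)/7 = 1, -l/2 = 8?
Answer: 10537218463200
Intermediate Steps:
l = -16 (l = -2*8 = -16)
s(W, d) = -7 (s(W, d) = -14 + 7*1 = -14 + 7 = -7)
G(u, B) = 3*u (G(u, B) = (-4 + 6)*u + u = 2*u + u = 3*u)
f(c) = 16 (f(c) = -1*(-16) = 16)
(2976820 + 3077800)*(1640222 + (f(G(3, 0)) - 222*(-451))) = (2976820 + 3077800)*(1640222 + (16 - 222*(-451))) = 6054620*(1640222 + (16 + 100122)) = 6054620*(1640222 + 100138) = 6054620*1740360 = 10537218463200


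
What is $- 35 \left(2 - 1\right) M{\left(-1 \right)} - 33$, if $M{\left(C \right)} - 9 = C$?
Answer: $-313$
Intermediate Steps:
$M{\left(C \right)} = 9 + C$
$- 35 \left(2 - 1\right) M{\left(-1 \right)} - 33 = - 35 \left(2 - 1\right) \left(9 - 1\right) - 33 = - 35 \cdot 1 \cdot 8 - 33 = \left(-35\right) 8 - 33 = -280 - 33 = -313$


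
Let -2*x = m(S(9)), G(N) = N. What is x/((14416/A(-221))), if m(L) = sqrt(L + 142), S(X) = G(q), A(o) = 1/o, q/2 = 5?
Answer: sqrt(38)/3185936 ≈ 1.9349e-6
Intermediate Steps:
q = 10 (q = 2*5 = 10)
S(X) = 10
m(L) = sqrt(142 + L)
x = -sqrt(38) (x = -sqrt(142 + 10)/2 = -sqrt(38) ≈ -6.1644)
x/((14416/A(-221))) = (-sqrt(38))/((14416/(1/(-221)))) = (-sqrt(38))/((14416/(-1/221))) = (-sqrt(38))/((14416*(-221))) = -sqrt(38)/(-3185936) = -sqrt(38)*(-1/3185936) = sqrt(38)/3185936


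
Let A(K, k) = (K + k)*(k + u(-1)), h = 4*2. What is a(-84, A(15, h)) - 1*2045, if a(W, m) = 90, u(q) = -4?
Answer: -1955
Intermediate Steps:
h = 8
A(K, k) = (-4 + k)*(K + k) (A(K, k) = (K + k)*(k - 4) = (K + k)*(-4 + k) = (-4 + k)*(K + k))
a(-84, A(15, h)) - 1*2045 = 90 - 1*2045 = 90 - 2045 = -1955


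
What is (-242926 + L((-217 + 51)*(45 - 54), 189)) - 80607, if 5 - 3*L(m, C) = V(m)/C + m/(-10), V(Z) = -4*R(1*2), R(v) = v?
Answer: -917070107/2835 ≈ -3.2348e+5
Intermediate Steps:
V(Z) = -8 (V(Z) = -4*2 = -8)
L(m, C) = 5/3 + m/30 + 8/(3*C) (L(m, C) = 5/3 - (-8/C + m/(-10))/3 = 5/3 - (-8/C + m*(-⅒))/3 = 5/3 - (-8/C - m/10)/3 = 5/3 + (m/30 + 8/(3*C)) = 5/3 + m/30 + 8/(3*C))
(-242926 + L((-217 + 51)*(45 - 54), 189)) - 80607 = (-242926 + (1/30)*(80 + 189*(50 + (-217 + 51)*(45 - 54)))/189) - 80607 = (-242926 + (1/30)*(1/189)*(80 + 189*(50 - 166*(-9)))) - 80607 = (-242926 + (1/30)*(1/189)*(80 + 189*(50 + 1494))) - 80607 = (-242926 + (1/30)*(1/189)*(80 + 189*1544)) - 80607 = (-242926 + (1/30)*(1/189)*(80 + 291816)) - 80607 = (-242926 + (1/30)*(1/189)*291896) - 80607 = (-242926 + 145948/2835) - 80607 = -688549262/2835 - 80607 = -917070107/2835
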